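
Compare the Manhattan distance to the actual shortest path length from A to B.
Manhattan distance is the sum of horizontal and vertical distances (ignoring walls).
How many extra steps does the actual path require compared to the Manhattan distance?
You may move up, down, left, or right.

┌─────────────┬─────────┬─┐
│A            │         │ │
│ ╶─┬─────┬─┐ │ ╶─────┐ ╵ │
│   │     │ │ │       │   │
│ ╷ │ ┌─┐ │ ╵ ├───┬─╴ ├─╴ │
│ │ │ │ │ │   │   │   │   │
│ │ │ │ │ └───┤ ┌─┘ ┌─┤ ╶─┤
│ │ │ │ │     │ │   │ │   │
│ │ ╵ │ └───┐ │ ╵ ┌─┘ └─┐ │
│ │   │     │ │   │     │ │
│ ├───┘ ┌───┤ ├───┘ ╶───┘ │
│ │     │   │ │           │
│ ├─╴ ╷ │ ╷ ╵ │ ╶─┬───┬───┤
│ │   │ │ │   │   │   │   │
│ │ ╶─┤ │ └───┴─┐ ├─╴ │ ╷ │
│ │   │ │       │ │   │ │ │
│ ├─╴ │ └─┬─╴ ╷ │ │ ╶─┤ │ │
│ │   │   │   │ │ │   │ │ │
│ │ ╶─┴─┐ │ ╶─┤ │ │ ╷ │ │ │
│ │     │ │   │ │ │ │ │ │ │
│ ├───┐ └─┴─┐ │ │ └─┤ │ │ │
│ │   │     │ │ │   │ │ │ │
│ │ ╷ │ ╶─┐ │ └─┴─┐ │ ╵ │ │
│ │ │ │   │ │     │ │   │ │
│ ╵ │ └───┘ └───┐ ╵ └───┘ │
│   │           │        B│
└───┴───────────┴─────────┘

Manhattan distance: |12 - 0| + |12 - 0| = 24
Actual path length: 38
Extra steps: 38 - 24 = 14

Solution:

┌─────────────┬─────────┬─┐
│A            │         │ │
│ ╶─┬─────┬─┐ │ ╶─────┐ ╵ │
│↳ ↓│↱ → ↓│ │ │       │   │
│ ╷ │ ┌─┐ │ ╵ ├───┬─╴ ├─╴ │
│ │↓│↑│ │↓│   │   │   │   │
│ │ │ │ │ └───┤ ┌─┘ ┌─┤ ╶─┤
│ │↓│↑│ │↳ → ↓│ │   │ │   │
│ │ ╵ │ └───┐ │ ╵ ┌─┘ └─┐ │
│ │↳ ↑│     │↓│   │     │ │
│ ├───┘ ┌───┤ ├───┘ ╶───┘ │
│ │     │↓ ↰│↓│           │
│ ├─╴ ╷ │ ╷ ╵ │ ╶─┬───┬───┤
│ │   │ │↓│↑ ↲│   │   │   │
│ │ ╶─┤ │ └───┴─┐ ├─╴ │ ╷ │
│ │   │ │↳ → ↓  │ │   │ │ │
│ ├─╴ │ └─┬─╴ ╷ │ │ ╶─┤ │ │
│ │   │   │↓ ↲│ │ │   │ │ │
│ │ ╶─┴─┐ │ ╶─┤ │ │ ╷ │ │ │
│ │     │ │↳ ↓│ │ │ │ │ │ │
│ ├───┐ └─┴─┐ │ │ └─┤ │ │ │
│ │   │     │↓│ │   │ │ │ │
│ │ ╷ │ ╶─┐ │ └─┴─┐ │ ╵ │ │
│ │ │ │   │ │↳ → ↓│ │   │ │
│ ╵ │ └───┘ └───┐ ╵ └───┘ │
│   │           │↳ → → → B│
└───┴───────────┴─────────┘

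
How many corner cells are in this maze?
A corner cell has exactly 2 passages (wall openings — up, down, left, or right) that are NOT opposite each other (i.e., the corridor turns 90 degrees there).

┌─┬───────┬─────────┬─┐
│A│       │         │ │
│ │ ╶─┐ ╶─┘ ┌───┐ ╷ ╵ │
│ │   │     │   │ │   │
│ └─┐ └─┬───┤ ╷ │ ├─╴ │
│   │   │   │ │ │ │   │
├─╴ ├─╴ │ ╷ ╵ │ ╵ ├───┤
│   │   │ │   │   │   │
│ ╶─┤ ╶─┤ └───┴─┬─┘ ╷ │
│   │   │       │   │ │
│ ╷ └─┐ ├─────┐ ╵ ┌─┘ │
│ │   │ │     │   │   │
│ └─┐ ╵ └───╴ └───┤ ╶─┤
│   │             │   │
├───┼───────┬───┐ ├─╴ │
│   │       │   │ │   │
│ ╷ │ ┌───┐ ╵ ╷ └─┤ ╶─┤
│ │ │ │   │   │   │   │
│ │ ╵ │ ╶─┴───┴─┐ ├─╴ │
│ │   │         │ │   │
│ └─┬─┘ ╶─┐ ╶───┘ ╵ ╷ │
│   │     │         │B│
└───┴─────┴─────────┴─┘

Counting corner cells (2 non-opposite passages):
Total corners: 67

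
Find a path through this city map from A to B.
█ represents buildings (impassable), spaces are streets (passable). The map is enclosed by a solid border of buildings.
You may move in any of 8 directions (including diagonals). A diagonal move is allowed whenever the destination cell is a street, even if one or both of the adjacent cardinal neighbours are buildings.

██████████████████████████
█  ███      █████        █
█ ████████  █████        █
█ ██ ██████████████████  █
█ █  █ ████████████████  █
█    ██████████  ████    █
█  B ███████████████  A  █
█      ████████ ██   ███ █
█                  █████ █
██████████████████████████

Finding the shortest path from A to B:
Movement: 8-directional
Path length: 19 steps
Directions: left → left → down-left → left → down-left → left → left → left → left → left → left → left → left → left → left → left → left → up-left → up-left

Solution:

██████████████████████████
█  ███      █████        █
█ ████████  █████        █
█ ██ ██████████████████  █
█ █  █ ████████████████  █
█    ██████████  ████    █
█  B ███████████████↙←A  █
█   ↖  ████████ ██↙← ███ █
█    ↖←←←←←←←←←←←← █████ █
██████████████████████████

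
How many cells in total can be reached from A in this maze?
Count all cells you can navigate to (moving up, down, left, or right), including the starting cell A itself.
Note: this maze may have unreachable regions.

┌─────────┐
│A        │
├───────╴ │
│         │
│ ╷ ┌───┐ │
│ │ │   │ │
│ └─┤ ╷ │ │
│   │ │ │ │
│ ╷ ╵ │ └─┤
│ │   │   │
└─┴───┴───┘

Using BFS/flood-fill to find all reachable cells from A:
Maze size: 5 × 5 = 25 total cells
All cells are reachable — the maze is fully connected.
Reachable cells: 25

Reachable region (· marks reachable cells):

┌─────────┐
│A · · · ·│
├───────╴ │
│· · · · ·│
│ ╷ ┌───┐ │
│·│·│· ·│·│
│ └─┤ ╷ │ │
│· ·│·│·│·│
│ ╷ ╵ │ └─┤
│·│· ·│· ·│
└─┴───┴───┘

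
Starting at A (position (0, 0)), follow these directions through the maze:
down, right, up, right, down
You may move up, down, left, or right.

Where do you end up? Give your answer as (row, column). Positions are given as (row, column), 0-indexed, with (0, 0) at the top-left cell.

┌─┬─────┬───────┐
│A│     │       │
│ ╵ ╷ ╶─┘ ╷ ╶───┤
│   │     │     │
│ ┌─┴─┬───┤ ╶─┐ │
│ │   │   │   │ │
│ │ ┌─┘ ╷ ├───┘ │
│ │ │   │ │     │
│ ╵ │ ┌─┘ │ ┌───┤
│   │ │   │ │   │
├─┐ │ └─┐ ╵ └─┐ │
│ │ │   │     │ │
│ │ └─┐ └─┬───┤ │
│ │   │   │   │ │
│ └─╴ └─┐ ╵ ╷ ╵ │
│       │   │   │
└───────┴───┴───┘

Following directions step by step:
Start: (0, 0)
  down: (0, 0) → (1, 0)
  right: (1, 0) → (1, 1)
  up: (1, 1) → (0, 1)
  right: (0, 1) → (0, 2)
  down: (0, 2) → (1, 2)
Final position: (1, 2)

Path taken:

┌─┬─────┬───────┐
│A│↱ ↓  │       │
│ ╵ ╷ ╶─┘ ╷ ╶───┤
│↳ ↑│B    │     │
│ ┌─┴─┬───┤ ╶─┐ │
│ │   │   │   │ │
│ │ ┌─┘ ╷ ├───┘ │
│ │ │   │ │     │
│ ╵ │ ┌─┘ │ ┌───┤
│   │ │   │ │   │
├─┐ │ └─┐ ╵ └─┐ │
│ │ │   │     │ │
│ │ └─┐ └─┬───┤ │
│ │   │   │   │ │
│ └─╴ └─┐ ╵ ╷ ╵ │
│       │   │   │
└───────┴───┴───┘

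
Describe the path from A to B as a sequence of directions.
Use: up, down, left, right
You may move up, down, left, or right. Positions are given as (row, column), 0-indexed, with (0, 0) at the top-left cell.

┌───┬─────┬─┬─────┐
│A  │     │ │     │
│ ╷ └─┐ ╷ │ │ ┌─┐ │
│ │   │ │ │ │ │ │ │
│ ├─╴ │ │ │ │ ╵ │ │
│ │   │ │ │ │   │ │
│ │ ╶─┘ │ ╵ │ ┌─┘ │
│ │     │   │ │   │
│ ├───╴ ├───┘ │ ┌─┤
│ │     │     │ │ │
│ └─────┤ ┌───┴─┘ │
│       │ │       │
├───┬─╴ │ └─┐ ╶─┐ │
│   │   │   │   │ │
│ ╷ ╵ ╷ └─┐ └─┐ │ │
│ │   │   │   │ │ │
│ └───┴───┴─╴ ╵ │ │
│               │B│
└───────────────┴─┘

Finding the path and converting it to directions:
Path through cells: (0,0) → (1,0) → (2,0) → (3,0) → (4,0) → (5,0) → (5,1) → (5,2) → (5,3) → (6,3) → (6,2) → (7,2) → (7,1) → (6,1) → (6,0) → (7,0) → (8,0) → (8,1) → (8,2) → (8,3) → (8,4) → (8,5) → (8,6) → (8,7) → (7,7) → (6,7) → (6,6) → (5,6) → (5,7) → (5,8) → (6,8) → (7,8) → (8,8)
Directions: down, down, down, down, down, right, right, right, down, left, down, left, up, left, down, down, right, right, right, right, right, right, right, up, up, left, up, right, right, down, down, down

Solution:

┌───┬─────┬─┬─────┐
│A  │     │ │     │
│ ╷ └─┐ ╷ │ │ ┌─┐ │
│↓│   │ │ │ │ │ │ │
│ ├─╴ │ │ │ │ ╵ │ │
│↓│   │ │ │ │   │ │
│ │ ╶─┘ │ ╵ │ ┌─┘ │
│↓│     │   │ │   │
│ ├───╴ ├───┘ │ ┌─┤
│↓│     │     │ │ │
│ └─────┤ ┌───┴─┘ │
│↳ → → ↓│ │  ↱ → ↓│
├───┬─╴ │ └─┐ ╶─┐ │
│↓ ↰│↓ ↲│   │↑ ↰│↓│
│ ╷ ╵ ╷ └─┐ └─┐ │ │
│↓│↑ ↲│   │   │↑│↓│
│ └───┴───┴─╴ ╵ │ │
│↳ → → → → → → ↑│B│
└───────────────┴─┘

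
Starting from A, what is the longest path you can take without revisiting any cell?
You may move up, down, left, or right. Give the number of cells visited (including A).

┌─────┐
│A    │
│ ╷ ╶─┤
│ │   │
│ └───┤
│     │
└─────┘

Finding longest simple path using DFS:
Start: (0, 0)
Longest path visits 5 cells
Path: A → down → down → right → right

Solution:

┌─────┐
│A    │
│ ╷ ╶─┤
│↓│   │
│ └───┤
│↳ → B│
└─────┘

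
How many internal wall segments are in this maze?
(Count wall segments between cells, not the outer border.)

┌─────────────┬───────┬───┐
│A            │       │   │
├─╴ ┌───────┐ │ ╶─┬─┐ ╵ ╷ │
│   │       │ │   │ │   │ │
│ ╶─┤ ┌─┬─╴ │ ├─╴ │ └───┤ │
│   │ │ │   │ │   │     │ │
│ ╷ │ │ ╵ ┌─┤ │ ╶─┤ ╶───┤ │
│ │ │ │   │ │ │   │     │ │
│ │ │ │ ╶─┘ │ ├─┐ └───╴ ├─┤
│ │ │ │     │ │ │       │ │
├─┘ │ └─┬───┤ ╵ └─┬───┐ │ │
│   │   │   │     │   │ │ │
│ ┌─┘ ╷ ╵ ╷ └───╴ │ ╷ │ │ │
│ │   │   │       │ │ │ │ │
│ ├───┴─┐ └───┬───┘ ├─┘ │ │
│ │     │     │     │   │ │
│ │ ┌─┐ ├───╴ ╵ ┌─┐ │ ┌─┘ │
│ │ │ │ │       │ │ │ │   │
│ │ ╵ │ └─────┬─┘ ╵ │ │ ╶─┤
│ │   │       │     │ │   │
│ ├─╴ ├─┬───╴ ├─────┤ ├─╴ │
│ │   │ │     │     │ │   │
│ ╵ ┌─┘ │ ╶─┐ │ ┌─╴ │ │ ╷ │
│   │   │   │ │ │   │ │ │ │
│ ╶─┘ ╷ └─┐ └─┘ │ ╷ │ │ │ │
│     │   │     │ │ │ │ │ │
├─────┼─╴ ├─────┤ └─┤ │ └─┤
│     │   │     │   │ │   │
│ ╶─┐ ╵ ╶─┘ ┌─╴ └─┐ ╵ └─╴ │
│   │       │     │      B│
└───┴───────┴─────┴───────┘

Counting internal wall segments:
Total internal walls: 168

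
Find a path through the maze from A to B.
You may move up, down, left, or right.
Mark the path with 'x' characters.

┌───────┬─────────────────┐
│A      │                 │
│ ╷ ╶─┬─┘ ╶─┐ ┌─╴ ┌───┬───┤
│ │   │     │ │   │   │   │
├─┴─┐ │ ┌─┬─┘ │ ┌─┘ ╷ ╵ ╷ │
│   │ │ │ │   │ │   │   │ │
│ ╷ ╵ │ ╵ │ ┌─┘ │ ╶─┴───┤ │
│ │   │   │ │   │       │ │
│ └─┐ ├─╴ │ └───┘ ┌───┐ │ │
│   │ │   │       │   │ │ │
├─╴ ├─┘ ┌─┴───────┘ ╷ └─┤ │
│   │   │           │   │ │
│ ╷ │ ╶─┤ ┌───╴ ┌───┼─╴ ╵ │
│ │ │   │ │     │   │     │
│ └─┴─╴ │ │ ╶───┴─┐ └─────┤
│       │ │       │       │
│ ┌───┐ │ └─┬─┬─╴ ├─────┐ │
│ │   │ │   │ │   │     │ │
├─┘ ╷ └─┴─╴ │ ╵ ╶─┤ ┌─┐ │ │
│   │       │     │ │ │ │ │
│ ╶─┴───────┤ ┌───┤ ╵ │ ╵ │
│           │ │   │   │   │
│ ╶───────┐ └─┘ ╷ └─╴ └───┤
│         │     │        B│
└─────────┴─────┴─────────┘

Finding the shortest path through the maze:
Path length: 93 steps
Directions: right → down → right → down → down → left → up → left → down → down → right → down → left → down → down → right → right → right → up → left → up → right → up → right → up → left → up → up → right → up → right → right → down → down → left → down → down → right → right → right → up → up → right → up → right → down → right → up → right → down → down → down → down → down → left → up → left → up → left → down → left → left → left → left → left → down → down → down → right → down → left → left → left → up → left → down → left → down → right → right → right → right → right → down → right → right → up → right → down → right → right → right → right

Solution:

┌───────┬─────────────────┐
│A x    │x x x            │
│ ╷ ╶─┬─┘ ╶─┐ ┌─╴ ┌───┬───┤
│ │x x│x x  │x│   │x x│x x│
├─┴─┐ │ ┌─┬─┘ │ ┌─┘ ╷ ╵ ╷ │
│x x│x│x│ │x x│ │x x│x x│x│
│ ╷ ╵ │ ╵ │ ┌─┘ │ ╶─┴───┤ │
│x│x x│x x│x│   │x      │x│
│ └─┐ ├─╴ │ └───┘ ┌───┐ │ │
│x x│ │x x│x x x x│x x│ │x│
├─╴ ├─┘ ┌─┴───────┘ ╷ └─┤ │
│x x│x x│x x x x x x│x x│x│
│ ╷ │ ╶─┤ ┌───╴ ┌───┼─╴ ╵ │
│x│ │x x│x│     │   │  x x│
│ └─┴─╴ │ │ ╶───┴─┐ └─────┤
│x x x x│x│       │       │
│ ┌───┐ │ └─┬─┬─╴ ├─────┐ │
│ │x x│ │x x│ │   │     │ │
├─┘ ╷ └─┴─╴ │ ╵ ╶─┤ ┌─┐ │ │
│x x│x x x x│     │ │ │ │ │
│ ╶─┴───────┤ ┌───┤ ╵ │ ╵ │
│x x x x x x│ │x x│   │   │
│ ╶───────┐ └─┘ ╷ └─╴ └───┤
│         │x x x│x x x x B│
└─────────┴─────┴─────────┘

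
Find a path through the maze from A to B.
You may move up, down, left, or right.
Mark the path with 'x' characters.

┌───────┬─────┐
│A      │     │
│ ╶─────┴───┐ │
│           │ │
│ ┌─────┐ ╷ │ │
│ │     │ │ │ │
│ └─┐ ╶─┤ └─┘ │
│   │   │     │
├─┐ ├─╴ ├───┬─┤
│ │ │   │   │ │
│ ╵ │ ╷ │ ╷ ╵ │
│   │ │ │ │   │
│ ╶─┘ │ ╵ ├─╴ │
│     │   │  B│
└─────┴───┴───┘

Finding the shortest path through the maze:
Path length: 22 steps
Directions: down → down → down → right → down → down → left → down → right → right → up → up → right → down → down → right → up → up → right → down → right → down

Solution:

┌───────┬─────┐
│A      │     │
│ ╶─────┴───┐ │
│x          │ │
│ ┌─────┐ ╷ │ │
│x│     │ │ │ │
│ └─┐ ╶─┤ └─┘ │
│x x│   │     │
├─┐ ├─╴ ├───┬─┤
│ │x│x x│x x│ │
│ ╵ │ ╷ │ ╷ ╵ │
│x x│x│x│x│x x│
│ ╶─┘ │ ╵ ├─╴ │
│x x x│x x│  B│
└─────┴───┴───┘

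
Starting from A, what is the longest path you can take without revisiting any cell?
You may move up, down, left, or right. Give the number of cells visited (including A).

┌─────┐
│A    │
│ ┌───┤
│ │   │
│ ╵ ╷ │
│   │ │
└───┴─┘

Finding longest simple path using DFS:
Start: (0, 0)
Longest path visits 7 cells
Path: A → down → down → right → up → right → down

Solution:

┌─────┐
│A    │
│ ┌───┤
│↓│↱ ↓│
│ ╵ ╷ │
│↳ ↑│B│
└───┴─┘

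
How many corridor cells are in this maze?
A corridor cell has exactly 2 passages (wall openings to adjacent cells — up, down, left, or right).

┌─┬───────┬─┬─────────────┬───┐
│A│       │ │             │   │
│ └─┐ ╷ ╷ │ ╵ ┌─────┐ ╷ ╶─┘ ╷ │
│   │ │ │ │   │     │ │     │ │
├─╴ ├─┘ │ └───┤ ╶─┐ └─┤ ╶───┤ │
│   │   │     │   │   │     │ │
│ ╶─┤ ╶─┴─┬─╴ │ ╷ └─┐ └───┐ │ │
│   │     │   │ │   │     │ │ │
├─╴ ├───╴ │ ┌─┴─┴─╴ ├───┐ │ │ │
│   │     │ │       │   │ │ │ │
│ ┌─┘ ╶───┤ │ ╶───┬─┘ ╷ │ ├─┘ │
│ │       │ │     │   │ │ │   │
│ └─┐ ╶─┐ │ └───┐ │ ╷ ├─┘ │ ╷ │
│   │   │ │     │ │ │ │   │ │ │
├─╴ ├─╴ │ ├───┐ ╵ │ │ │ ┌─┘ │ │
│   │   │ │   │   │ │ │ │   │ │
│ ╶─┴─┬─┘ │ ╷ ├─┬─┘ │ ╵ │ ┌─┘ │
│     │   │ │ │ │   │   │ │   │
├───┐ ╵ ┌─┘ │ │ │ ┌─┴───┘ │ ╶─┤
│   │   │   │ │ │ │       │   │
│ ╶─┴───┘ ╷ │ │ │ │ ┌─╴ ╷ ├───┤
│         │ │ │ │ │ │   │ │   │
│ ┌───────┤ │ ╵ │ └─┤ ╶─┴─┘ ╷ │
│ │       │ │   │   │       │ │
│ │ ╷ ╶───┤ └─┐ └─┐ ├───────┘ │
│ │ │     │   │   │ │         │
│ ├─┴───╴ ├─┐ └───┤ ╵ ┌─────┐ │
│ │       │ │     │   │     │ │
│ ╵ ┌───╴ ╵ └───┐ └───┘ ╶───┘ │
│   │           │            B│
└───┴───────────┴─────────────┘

Counting cells with exactly 2 passages:
Total corridor cells: 182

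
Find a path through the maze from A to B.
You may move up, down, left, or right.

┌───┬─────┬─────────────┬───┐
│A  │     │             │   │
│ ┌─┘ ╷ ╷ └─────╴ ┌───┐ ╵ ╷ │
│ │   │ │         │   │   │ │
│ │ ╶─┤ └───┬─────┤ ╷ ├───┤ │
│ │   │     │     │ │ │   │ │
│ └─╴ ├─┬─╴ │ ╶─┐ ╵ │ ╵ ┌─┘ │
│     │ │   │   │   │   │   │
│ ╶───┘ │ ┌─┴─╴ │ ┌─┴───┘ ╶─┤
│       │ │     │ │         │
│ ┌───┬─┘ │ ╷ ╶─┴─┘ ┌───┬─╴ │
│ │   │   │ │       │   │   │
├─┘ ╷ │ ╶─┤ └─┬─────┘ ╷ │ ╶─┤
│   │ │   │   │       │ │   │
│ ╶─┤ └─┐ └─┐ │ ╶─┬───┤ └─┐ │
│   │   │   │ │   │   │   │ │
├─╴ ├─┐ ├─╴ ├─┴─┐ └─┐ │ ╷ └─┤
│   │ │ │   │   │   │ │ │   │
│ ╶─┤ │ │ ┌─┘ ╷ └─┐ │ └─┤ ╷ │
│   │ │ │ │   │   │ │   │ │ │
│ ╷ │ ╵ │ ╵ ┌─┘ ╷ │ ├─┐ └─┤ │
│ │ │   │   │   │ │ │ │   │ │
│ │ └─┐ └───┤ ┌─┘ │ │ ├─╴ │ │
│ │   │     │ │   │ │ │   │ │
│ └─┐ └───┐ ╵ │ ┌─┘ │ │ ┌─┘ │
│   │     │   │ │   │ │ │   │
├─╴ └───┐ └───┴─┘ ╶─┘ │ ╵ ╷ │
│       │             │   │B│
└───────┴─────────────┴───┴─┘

Finding the shortest path through the maze:
Path length: 94 steps
Directions: down → down → down → right → right → up → left → up → right → up → right → down → down → right → right → down → left → down → down → left → down → right → down → right → down → left → down → down → right → up → right → up → right → down → down → left → down → down → left → up → left → left → up → up → up → up → left → up → up → left → down → left → down → right → down → left → down → right → down → down → right → down → right → right → down → right → right → right → right → up → right → up → up → up → up → left → up → left → up → right → right → right → up → right → down → down → right → down → right → down → down → down → down → down

Solution:

┌───┬─────┬─────────────┬───┐
│A  │↱ ↓  │             │   │
│ ┌─┘ ╷ ╷ └─────╴ ┌───┐ ╵ ╷ │
│↓│↱ ↑│↓│         │   │   │ │
│ │ ╶─┤ └───┬─────┤ ╷ ├───┤ │
│↓│↑ ↰│↳ → ↓│     │ │ │   │ │
│ └─╴ ├─┬─╴ │ ╶─┐ ╵ │ ╵ ┌─┘ │
│↳ → ↑│ │↓ ↲│   │   │   │   │
│ ╶───┘ │ ┌─┴─╴ │ ┌─┴───┘ ╶─┤
│       │↓│     │ │         │
│ ┌───┬─┘ │ ╷ ╶─┴─┘ ┌───┬─╴ │
│ │↓ ↰│↓ ↲│ │       │↱ ↓│   │
├─┘ ╷ │ ╶─┤ └─┬─────┘ ╷ │ ╶─┤
│↓ ↲│↑│↳ ↓│   │↱ → → ↑│↓│   │
│ ╶─┤ └─┐ └─┐ │ ╶─┬───┤ └─┐ │
│↳ ↓│↑ ↰│↳ ↓│ │↑ ↰│   │↳ ↓│ │
├─╴ ├─┐ ├─╴ ├─┴─┐ └─┐ │ ╷ └─┤
│↓ ↲│ │↑│↓ ↲│↱ ↓│↑ ↰│ │ │↳ ↓│
│ ╶─┤ │ │ ┌─┘ ╷ └─┐ │ └─┤ ╷ │
│↳ ↓│ │↑│↓│↱ ↑│↓  │↑│   │ │↓│
│ ╷ │ ╵ │ ╵ ┌─┘ ╷ │ ├─┐ └─┤ │
│ │↓│  ↑│↳ ↑│↓ ↲│ │↑│ │   │↓│
│ │ └─┐ └───┤ ┌─┘ │ │ ├─╴ │ │
│ │↳ ↓│↑ ← ↰│↓│   │↑│ │   │↓│
│ └─┐ └───┐ ╵ │ ┌─┘ │ │ ┌─┘ │
│   │↳ → ↓│↑ ↲│ │↱ ↑│ │ │  ↓│
├─╴ └───┐ └───┴─┘ ╶─┘ │ ╵ ╷ │
│       │↳ → → → ↑    │   │B│
└───────┴─────────────┴───┴─┘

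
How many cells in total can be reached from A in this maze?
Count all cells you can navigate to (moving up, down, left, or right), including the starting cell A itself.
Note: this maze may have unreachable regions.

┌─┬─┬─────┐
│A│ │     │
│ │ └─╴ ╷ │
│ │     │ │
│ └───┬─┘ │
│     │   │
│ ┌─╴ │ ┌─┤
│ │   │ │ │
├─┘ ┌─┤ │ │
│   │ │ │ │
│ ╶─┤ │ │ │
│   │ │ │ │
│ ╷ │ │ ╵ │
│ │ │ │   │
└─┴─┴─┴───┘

Using BFS/flood-fill to find all reachable cells from A:
Maze size: 7 × 5 = 35 total cells
21 cell(s) are walled off and cannot be reached from A.
Reachable cells: 14

Reachable region (· marks reachable cells):

┌─┬─┬─────┐
│A│ │     │
│ │ └─╴ ╷ │
│·│     │ │
│ └───┬─┘ │
│· · ·│   │
│ ┌─╴ │ ┌─┤
│·│· ·│ │ │
├─┘ ┌─┤ │ │
│· ·│ │ │ │
│ ╶─┤ │ │ │
│· ·│ │ │ │
│ ╷ │ │ ╵ │
│·│·│ │   │
└─┴─┴─┴───┘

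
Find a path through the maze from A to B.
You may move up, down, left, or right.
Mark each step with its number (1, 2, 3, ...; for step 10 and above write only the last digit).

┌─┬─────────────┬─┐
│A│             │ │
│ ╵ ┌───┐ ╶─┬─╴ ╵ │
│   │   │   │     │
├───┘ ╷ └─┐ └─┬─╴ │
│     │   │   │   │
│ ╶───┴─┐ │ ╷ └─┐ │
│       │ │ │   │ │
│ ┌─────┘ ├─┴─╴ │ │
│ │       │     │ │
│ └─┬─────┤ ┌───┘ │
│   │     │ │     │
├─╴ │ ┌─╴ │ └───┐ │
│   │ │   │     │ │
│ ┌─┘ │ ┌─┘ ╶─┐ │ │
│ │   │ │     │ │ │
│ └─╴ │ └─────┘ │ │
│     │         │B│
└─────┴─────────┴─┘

Finding the shortest path through the maze:
Path length: 18 steps
Directions: down → right → up → right → right → right → right → right → right → down → right → down → down → down → down → down → down → down

Solution:

┌─┬─────────────┬─┐
│A│3 4 5 6 7 8 9│ │
│ ╵ ┌───┐ ╶─┬─╴ ╵ │
│1 2│   │   │  0 1│
├───┘ ╷ └─┐ └─┬─╴ │
│     │   │   │  2│
│ ╶───┴─┐ │ ╷ └─┐ │
│       │ │ │   │3│
│ ┌─────┘ ├─┴─╴ │ │
│ │       │     │4│
│ └─┬─────┤ ┌───┘ │
│   │     │ │    5│
├─╴ │ ┌─╴ │ └───┐ │
│   │ │   │     │6│
│ ┌─┘ │ ┌─┘ ╶─┐ │ │
│ │   │ │     │ │7│
│ └─╴ │ └─────┘ │ │
│     │         │B│
└─────┴─────────┴─┘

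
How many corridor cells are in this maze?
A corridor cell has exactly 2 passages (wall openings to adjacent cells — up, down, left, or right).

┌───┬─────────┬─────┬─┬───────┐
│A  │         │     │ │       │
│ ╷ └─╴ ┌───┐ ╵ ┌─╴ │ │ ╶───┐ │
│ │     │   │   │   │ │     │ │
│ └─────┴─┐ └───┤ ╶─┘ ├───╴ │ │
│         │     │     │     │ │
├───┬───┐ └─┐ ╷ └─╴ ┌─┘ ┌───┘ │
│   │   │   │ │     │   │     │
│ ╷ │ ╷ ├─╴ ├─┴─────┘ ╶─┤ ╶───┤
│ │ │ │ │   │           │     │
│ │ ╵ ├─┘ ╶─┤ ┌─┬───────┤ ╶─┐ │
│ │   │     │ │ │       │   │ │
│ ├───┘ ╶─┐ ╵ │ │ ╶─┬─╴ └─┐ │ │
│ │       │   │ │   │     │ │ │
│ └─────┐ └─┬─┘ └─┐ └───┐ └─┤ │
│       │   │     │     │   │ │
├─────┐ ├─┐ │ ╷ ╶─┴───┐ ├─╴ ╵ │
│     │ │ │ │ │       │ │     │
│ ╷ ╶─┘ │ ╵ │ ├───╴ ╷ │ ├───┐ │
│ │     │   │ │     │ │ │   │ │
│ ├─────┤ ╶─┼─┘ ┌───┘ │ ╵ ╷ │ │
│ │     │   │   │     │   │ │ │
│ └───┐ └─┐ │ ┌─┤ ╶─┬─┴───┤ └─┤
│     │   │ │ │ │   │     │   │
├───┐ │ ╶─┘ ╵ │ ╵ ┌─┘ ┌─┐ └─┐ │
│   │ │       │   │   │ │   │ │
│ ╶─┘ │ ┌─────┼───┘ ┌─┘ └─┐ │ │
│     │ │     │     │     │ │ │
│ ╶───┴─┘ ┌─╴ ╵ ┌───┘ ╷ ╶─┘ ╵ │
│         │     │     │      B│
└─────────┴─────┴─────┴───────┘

Counting cells with exactly 2 passages:
Total corridor cells: 177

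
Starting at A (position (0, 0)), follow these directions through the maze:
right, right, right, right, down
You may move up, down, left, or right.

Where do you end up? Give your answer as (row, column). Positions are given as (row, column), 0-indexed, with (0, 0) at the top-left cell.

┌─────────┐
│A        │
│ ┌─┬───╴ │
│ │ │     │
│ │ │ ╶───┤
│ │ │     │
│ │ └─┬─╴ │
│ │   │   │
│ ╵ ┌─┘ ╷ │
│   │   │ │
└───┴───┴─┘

Following directions step by step:
Start: (0, 0)
  right: (0, 0) → (0, 1)
  right: (0, 1) → (0, 2)
  right: (0, 2) → (0, 3)
  right: (0, 3) → (0, 4)
  down: (0, 4) → (1, 4)
Final position: (1, 4)

Path taken:

┌─────────┐
│A → → → ↓│
│ ┌─┬───╴ │
│ │ │    B│
│ │ │ ╶───┤
│ │ │     │
│ │ └─┬─╴ │
│ │   │   │
│ ╵ ┌─┘ ╷ │
│   │   │ │
└───┴───┴─┘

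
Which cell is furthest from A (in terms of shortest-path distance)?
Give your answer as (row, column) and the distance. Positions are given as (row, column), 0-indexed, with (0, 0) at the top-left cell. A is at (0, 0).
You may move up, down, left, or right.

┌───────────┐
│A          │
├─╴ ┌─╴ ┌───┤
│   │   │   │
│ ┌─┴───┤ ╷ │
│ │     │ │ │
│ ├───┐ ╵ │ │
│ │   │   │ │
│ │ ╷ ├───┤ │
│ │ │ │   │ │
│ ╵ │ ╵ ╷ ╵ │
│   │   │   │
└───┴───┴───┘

Computing BFS distances from A to all cells:
Furthest cell: (2, 1)
Distance: 29 steps

Path from A to the furthest cell:

┌───────────┐
│A ↓        │
├─╴ ┌─╴ ┌───┤
│↓ ↲│   │↓ ↰│
│ ┌─┴───┤ ╷ │
│↓│B ← ↰│↓│↑│
│ ├───┐ ╵ │ │
│↓│↱ ↓│↑ ↲│↑│
│ │ ╷ ├───┤ │
│↓│↑│↓│↱ ↓│↑│
│ ╵ │ ╵ ╷ ╵ │
│↳ ↑│↳ ↑│↳ ↑│
└───┴───┴───┘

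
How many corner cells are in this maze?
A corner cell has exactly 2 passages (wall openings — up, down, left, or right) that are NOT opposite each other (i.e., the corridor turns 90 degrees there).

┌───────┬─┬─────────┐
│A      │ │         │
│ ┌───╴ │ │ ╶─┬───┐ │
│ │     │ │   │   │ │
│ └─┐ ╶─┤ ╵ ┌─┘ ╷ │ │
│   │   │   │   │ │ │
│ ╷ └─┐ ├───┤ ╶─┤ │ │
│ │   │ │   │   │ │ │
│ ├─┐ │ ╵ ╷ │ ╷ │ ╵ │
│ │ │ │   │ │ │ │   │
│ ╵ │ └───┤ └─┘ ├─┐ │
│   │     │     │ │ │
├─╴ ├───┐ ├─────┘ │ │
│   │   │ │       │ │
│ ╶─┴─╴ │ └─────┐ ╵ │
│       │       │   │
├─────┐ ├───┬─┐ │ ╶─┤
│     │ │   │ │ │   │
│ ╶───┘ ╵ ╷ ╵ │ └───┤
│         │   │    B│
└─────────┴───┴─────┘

Counting corner cells (2 non-opposite passages):
Total corners: 43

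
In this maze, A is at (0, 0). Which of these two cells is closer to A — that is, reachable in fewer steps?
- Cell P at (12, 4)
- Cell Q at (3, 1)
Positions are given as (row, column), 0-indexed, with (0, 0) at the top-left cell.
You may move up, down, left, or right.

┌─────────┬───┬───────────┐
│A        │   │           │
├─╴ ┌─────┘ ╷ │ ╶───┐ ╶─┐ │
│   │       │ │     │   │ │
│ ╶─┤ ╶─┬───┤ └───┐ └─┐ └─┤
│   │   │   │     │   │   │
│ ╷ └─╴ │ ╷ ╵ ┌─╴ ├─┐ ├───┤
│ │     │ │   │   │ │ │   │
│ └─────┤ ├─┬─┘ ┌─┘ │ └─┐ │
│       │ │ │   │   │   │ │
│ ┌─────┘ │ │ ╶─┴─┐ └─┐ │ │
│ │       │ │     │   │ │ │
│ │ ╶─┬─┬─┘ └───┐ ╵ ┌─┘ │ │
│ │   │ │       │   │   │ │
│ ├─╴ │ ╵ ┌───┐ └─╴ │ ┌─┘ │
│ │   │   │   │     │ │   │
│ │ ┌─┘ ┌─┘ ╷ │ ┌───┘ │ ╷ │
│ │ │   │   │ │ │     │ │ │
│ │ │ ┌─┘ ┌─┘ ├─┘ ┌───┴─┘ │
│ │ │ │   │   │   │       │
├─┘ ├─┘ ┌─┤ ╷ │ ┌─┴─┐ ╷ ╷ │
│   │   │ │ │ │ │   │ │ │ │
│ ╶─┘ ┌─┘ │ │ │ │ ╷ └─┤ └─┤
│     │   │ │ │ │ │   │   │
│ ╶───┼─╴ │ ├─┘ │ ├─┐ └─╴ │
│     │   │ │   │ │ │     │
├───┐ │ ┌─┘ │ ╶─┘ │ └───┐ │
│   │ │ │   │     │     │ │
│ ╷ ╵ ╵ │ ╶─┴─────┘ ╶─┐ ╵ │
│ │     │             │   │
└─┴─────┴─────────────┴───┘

Shortest path A → P at (12, 4): 46 steps
Shortest path A → Q at (3, 1): 6 steps

Q is closer (6 steps vs 46 steps).

Path to P:

┌─────────┬───┬───────────┐
│A ↓      │↱ ↓│           │
├─╴ ┌─────┘ ╷ │ ╶───┐ ╶─┐ │
│↓ ↲│↱ → → ↑│↓│     │   │ │
│ ╶─┤ ╶─┬───┤ └───┐ └─┐ └─┤
│↳ ↓│↑ ↰│↓ ↰│↓    │   │   │
│ ╷ └─╴ │ ╷ ╵ ┌─╴ ├─┐ ├───┤
│ │↳ → ↑│↓│↑ ↲│   │ │ │   │
│ └─────┤ ├─┬─┘ ┌─┘ │ └─┐ │
│       │↓│ │   │   │   │ │
│ ┌─────┘ │ │ ╶─┴─┐ └─┐ │ │
│ │↓ ← ← ↲│ │     │   │ │ │
│ │ ╶─┬─┬─┘ └───┐ ╵ ┌─┘ │ │
│ │↳ ↓│ │       │   │   │ │
│ ├─╴ │ ╵ ┌───┐ └─╴ │ ┌─┘ │
│ │↓ ↲│   │   │     │ │   │
│ │ ┌─┘ ┌─┘ ╷ │ ┌───┘ │ ╷ │
│ │↓│   │   │ │ │     │ │ │
│ │ │ ┌─┘ ┌─┘ ├─┘ ┌───┴─┘ │
│ │↓│ │   │   │   │       │
├─┘ ├─┘ ┌─┤ ╷ │ ┌─┴─┐ ╷ ╷ │
│↓ ↲│   │ │ │ │ │   │ │ │ │
│ ╶─┘ ┌─┘ │ │ │ │ ╷ └─┤ └─┤
│↓    │   │ │ │ │ │   │   │
│ ╶───┼─╴ │ ├─┘ │ ├─┐ └─╴ │
│↳ → ↓│↱ P│ │   │ │ │     │
├───┐ │ ┌─┘ │ ╶─┘ │ └───┐ │
│   │↓│↑│   │     │     │ │
│ ╷ ╵ ╵ │ ╶─┴─────┘ ╶─┐ ╵ │
│ │  ↳ ↑│             │   │
└─┴─────┴─────────────┴───┘

Path to Q:

┌─────────┬───┬───────────┐
│A ↓      │   │           │
├─╴ ┌─────┘ ╷ │ ╶───┐ ╶─┐ │
│↓ ↲│       │ │     │   │ │
│ ╶─┤ ╶─┬───┤ └───┐ └─┐ └─┤
│↳ ↓│   │   │     │   │   │
│ ╷ └─╴ │ ╷ ╵ ┌─╴ ├─┐ ├───┤
│ │Q    │ │   │   │ │ │   │
│ └─────┤ ├─┬─┘ ┌─┘ │ └─┐ │
│       │ │ │   │   │   │ │
│ ┌─────┘ │ │ ╶─┴─┐ └─┐ │ │
│ │       │ │     │   │ │ │
│ │ ╶─┬─┬─┘ └───┐ ╵ ┌─┘ │ │
│ │   │ │       │   │   │ │
│ ├─╴ │ ╵ ┌───┐ └─╴ │ ┌─┘ │
│ │   │   │   │     │ │   │
│ │ ┌─┘ ┌─┘ ╷ │ ┌───┘ │ ╷ │
│ │ │   │   │ │ │     │ │ │
│ │ │ ┌─┘ ┌─┘ ├─┘ ┌───┴─┘ │
│ │ │ │   │   │   │       │
├─┘ ├─┘ ┌─┤ ╷ │ ┌─┴─┐ ╷ ╷ │
│   │   │ │ │ │ │   │ │ │ │
│ ╶─┘ ┌─┘ │ │ │ │ ╷ └─┤ └─┤
│     │   │ │ │ │ │   │   │
│ ╶───┼─╴ │ ├─┘ │ ├─┐ └─╴ │
│     │   │ │   │ │ │     │
├───┐ │ ┌─┘ │ ╶─┘ │ └───┐ │
│   │ │ │   │     │     │ │
│ ╷ ╵ ╵ │ ╶─┴─────┘ ╶─┐ ╵ │
│ │     │             │   │
└─┴─────┴─────────────┴───┘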